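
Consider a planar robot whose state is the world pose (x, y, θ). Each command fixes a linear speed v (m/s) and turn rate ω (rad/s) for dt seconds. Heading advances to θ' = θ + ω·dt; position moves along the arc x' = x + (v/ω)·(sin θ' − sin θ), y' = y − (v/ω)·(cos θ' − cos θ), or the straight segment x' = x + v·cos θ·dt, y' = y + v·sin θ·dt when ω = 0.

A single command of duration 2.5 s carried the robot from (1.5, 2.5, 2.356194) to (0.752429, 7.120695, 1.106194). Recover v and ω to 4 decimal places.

v = 2.0000, ω = -0.5000

Δθ = 1.106194 − 2.356194 = -1.250000
ω = Δθ/dt = -1.250000/2.5 = -0.5000
R = −Δy/(cos θ' − cos θ) = -4.0000
v = R·ω = -4.0000·-0.5000 = 2.0000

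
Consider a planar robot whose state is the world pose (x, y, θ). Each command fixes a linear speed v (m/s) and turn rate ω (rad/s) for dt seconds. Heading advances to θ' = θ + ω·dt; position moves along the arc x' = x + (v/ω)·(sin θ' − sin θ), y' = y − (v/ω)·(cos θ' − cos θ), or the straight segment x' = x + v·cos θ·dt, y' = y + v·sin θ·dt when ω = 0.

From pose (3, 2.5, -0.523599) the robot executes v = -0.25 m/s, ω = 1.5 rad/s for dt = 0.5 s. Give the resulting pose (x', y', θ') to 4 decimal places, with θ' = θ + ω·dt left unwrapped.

(2.8793, 2.5181, 0.2264)

θ' = -0.5236 + 1.5·0.5 = 0.2264
R = v/ω = -0.25/1.5 = -0.1667
x' = 3 + -0.1667·(sin 0.2264 − sin -0.5236) = 2.8793
y' = 2.5 − -0.1667·(cos 0.2264 − cos -0.5236) = 2.5181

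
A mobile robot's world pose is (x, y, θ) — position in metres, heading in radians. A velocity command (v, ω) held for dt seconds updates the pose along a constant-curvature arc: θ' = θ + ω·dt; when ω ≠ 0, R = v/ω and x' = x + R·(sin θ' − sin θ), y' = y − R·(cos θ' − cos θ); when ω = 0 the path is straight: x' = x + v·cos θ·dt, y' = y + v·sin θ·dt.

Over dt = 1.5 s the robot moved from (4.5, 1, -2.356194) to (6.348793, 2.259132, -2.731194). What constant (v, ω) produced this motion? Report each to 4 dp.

v = -1.5000, ω = -0.2500

Δθ = -2.731194 − -2.356194 = -0.375000
ω = Δθ/dt = -0.375000/1.5 = -0.2500
R = Δx/(sin θ' − sin θ) = 6.0000
v = R·ω = 6.0000·-0.2500 = -1.5000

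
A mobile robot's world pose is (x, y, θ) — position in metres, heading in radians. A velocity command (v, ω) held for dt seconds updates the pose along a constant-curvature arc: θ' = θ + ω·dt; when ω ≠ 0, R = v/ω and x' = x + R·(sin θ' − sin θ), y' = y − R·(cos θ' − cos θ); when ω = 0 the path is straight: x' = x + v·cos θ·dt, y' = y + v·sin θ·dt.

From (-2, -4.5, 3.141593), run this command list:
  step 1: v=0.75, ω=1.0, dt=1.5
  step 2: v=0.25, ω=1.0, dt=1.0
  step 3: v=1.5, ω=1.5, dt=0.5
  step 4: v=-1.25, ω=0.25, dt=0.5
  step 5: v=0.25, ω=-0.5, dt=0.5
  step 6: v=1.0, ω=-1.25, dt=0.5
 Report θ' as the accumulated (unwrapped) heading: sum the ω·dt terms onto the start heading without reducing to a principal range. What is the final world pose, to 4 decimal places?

step 1: θ'=4.6416 (R=0.7500) → pose (-2.7481, -5.1969, 4.6416)
step 2: θ'=5.6416 (R=0.2500) → pose (-2.6484, -5.4149, 5.6416)
step 3: θ'=6.3916 (R=1.0000) → pose (-1.9417, -5.6079, 6.3916)
step 4: θ'=6.5166 (R=-5.0000) → pose (-2.5572, -5.7141, 6.5166)
step 5: θ'=6.2666 (R=-0.5000) → pose (-2.4332, -5.7006, 6.2666)
step 6: θ'=5.6416 (R=-0.8000) → pose (-1.9677, -5.8596, 5.6416)

(-1.9677, -5.8596, 5.6416)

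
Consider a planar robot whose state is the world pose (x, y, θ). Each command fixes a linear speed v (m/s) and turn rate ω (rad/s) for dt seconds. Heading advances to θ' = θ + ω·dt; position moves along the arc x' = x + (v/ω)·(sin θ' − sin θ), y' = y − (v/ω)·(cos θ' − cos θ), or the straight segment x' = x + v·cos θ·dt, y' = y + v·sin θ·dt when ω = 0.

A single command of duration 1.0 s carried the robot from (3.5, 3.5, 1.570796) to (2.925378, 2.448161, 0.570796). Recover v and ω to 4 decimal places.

Δθ = 0.570796 − 1.570796 = -1.000000
ω = Δθ/dt = -1.000000/1.0 = -1.0000
R = −Δy/(cos θ' − cos θ) = 1.2500
v = R·ω = 1.2500·-1.0000 = -1.2500

v = -1.2500, ω = -1.0000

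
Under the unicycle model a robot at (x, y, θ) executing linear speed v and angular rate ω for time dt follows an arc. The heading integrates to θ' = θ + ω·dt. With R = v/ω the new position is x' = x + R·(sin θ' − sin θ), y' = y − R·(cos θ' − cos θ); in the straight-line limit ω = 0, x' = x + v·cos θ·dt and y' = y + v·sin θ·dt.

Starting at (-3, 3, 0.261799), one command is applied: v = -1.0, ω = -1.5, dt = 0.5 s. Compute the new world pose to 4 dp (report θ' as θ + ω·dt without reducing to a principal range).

(-3.4852, 3.0552, -0.4882)

θ' = 0.2618 + -1.5·0.5 = -0.4882
R = v/ω = -1.0/-1.5 = 0.6667
x' = -3 + 0.6667·(sin -0.4882 − sin 0.2618) = -3.4852
y' = 3 − 0.6667·(cos -0.4882 − cos 0.2618) = 3.0552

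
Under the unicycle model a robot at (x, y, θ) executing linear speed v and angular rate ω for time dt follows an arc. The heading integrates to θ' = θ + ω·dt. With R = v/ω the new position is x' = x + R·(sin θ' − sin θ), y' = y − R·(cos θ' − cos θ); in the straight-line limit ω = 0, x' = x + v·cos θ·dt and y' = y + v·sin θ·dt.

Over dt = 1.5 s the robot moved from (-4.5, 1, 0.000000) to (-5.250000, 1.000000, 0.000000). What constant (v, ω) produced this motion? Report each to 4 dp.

Δθ = 0.000000 − 0.000000 = 0.000000
ω = Δθ/dt = 0.000000/1.5 = 0.0000
ω = 0 → v = (Δx·cos θ + Δy·sin θ)/dt = -0.5000

v = -0.5000, ω = 0.0000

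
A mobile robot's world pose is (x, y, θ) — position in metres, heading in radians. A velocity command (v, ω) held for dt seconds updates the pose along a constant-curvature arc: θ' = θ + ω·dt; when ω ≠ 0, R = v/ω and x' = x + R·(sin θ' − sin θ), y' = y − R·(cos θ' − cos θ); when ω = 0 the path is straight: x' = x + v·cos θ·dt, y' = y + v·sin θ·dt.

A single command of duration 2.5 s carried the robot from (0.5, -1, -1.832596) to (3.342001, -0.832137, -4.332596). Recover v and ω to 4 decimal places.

v = -1.5000, ω = -1.0000

Δθ = -4.332596 − -1.832596 = -2.500000
ω = Δθ/dt = -2.500000/2.5 = -1.0000
R = Δx/(sin θ' − sin θ) = 1.5000
v = R·ω = 1.5000·-1.0000 = -1.5000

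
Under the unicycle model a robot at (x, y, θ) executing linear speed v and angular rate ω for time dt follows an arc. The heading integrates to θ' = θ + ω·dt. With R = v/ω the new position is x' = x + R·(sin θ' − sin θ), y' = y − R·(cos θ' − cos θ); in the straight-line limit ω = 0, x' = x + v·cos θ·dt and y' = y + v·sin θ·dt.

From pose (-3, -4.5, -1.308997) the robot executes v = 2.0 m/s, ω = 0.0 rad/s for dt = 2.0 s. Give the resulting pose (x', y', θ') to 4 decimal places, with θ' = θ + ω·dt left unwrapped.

(-1.9647, -8.3637, -1.3090)

θ' = -1.3090 + 0.0·2.0 = -1.3090
ω = 0 → straight: x' = -3 + 2.0·cos(-1.3090)·2.0 = -1.9647
y' = -4.5 + 2.0·sin(-1.3090)·2.0 = -8.3637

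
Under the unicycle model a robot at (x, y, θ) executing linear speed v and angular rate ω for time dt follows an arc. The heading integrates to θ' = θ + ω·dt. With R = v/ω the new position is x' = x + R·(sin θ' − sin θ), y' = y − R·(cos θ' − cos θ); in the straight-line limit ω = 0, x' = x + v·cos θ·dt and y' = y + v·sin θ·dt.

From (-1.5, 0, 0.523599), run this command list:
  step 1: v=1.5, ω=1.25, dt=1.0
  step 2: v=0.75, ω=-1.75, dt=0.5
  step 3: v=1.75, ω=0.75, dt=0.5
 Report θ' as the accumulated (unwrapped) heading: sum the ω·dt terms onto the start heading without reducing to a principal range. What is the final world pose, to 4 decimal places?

(-0.4348, 2.4038, 1.2736)

step 1: θ'=1.7736 (R=1.2000) → pose (-0.9246, 1.2809, 1.7736)
step 2: θ'=0.8986 (R=-0.4286) → pose (-0.8401, 1.6341, 0.8986)
step 3: θ'=1.2736 (R=2.3333) → pose (-0.4348, 2.4038, 1.2736)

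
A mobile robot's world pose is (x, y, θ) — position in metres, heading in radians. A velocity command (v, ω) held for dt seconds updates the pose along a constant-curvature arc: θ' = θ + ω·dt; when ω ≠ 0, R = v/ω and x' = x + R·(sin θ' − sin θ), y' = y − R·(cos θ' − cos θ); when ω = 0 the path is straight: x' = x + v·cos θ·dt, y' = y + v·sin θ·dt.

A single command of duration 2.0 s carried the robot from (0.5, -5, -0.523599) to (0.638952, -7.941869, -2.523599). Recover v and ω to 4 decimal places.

v = 1.7500, ω = -1.0000

Δθ = -2.523599 − -0.523599 = -2.000000
ω = Δθ/dt = -2.000000/2.0 = -1.0000
R = −Δy/(cos θ' − cos θ) = -1.7500
v = R·ω = -1.7500·-1.0000 = 1.7500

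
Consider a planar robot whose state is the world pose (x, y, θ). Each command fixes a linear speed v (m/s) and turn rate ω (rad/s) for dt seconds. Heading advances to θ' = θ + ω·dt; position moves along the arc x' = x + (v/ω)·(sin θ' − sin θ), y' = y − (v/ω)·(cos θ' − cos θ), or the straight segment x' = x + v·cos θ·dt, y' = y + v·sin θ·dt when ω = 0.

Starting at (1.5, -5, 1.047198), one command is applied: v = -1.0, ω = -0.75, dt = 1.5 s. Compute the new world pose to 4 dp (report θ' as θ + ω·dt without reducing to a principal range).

(0.2417, -5.6626, -0.0778)

θ' = 1.0472 + -0.75·1.5 = -0.0778
R = v/ω = -1.0/-0.75 = 1.3333
x' = 1.5 + 1.3333·(sin -0.0778 − sin 1.0472) = 0.2417
y' = -5 − 1.3333·(cos -0.0778 − cos 1.0472) = -5.6626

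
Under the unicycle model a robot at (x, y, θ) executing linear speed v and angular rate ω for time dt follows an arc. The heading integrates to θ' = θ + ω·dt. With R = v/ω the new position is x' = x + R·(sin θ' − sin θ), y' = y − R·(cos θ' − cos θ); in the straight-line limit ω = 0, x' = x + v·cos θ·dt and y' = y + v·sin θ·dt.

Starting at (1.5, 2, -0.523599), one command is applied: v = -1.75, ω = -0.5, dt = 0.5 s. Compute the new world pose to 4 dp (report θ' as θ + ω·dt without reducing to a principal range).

θ' = -0.5236 + -0.5·0.5 = -0.7736
R = v/ω = -1.75/-0.5 = 3.5000
x' = 1.5 + 3.5000·(sin -0.7736 − sin -0.5236) = 0.8045
y' = 2 − 3.5000·(cos -0.7736 − cos -0.5236) = 2.5272

(0.8045, 2.5272, -0.7736)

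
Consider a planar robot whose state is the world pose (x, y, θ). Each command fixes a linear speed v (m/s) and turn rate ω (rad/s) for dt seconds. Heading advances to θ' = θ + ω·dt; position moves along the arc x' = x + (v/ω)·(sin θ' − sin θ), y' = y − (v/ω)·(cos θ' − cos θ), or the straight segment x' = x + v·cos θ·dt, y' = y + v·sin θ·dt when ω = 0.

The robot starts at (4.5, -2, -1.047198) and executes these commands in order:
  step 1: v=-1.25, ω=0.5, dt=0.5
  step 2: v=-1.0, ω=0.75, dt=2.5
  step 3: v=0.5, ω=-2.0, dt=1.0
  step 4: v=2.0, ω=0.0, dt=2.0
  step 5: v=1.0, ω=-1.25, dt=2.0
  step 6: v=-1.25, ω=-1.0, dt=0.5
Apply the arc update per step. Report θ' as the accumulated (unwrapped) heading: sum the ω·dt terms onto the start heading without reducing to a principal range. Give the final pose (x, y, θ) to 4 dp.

step 1: θ'=-0.7972 (R=-2.5000) → pose (4.1234, -1.5032, -0.7972)
step 2: θ'=1.0778 (R=-1.3333) → pose (1.9950, -1.8038, 1.0778)
step 3: θ'=-0.9222 (R=-0.2500) → pose (2.4145, -1.7711, -0.9222)
step 4: θ'=-0.9222 (straight) → pose (4.8308, -4.9588, -0.9222)
step 5: θ'=-3.4222 (R=-0.8000) → pose (3.9717, -6.2108, -3.4222)
step 6: θ'=-3.9222 (R=1.2500) → pose (4.5051, -6.5238, -3.9222)

(4.5051, -6.5238, -3.9222)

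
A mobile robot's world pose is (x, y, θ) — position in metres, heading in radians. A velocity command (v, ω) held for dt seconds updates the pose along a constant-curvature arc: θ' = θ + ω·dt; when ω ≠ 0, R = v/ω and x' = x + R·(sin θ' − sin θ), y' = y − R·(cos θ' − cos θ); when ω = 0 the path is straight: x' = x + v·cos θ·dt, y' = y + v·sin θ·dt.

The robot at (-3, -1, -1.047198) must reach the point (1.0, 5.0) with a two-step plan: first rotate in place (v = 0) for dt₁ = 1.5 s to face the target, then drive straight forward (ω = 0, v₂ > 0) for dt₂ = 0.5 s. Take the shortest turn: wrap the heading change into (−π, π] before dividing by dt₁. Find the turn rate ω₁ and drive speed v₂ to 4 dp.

heading to target = atan2(5−-1, 1−-3) = 0.9828
Δθ = wrap(0.9828 − -1.0472) = 2.0300; ω₁ = Δθ/dt₁ = 1.3533
distance = √((1−-3)² + (5−-1)²) = 7.2111; v₂ = distance/dt₂ = 14.4222

ω₁ = 1.3533, v₂ = 14.4222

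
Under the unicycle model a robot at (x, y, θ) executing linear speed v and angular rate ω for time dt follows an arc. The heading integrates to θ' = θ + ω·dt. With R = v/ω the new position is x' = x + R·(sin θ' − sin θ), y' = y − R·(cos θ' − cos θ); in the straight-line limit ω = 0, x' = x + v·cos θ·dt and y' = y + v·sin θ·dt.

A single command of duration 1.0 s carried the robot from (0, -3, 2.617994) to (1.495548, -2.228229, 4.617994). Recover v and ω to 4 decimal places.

Δθ = 4.617994 − 2.617994 = 2.000000
ω = Δθ/dt = 2.000000/1.0 = 2.0000
R = Δx/(sin θ' − sin θ) = -1.0000
v = R·ω = -1.0000·2.0000 = -2.0000

v = -2.0000, ω = 2.0000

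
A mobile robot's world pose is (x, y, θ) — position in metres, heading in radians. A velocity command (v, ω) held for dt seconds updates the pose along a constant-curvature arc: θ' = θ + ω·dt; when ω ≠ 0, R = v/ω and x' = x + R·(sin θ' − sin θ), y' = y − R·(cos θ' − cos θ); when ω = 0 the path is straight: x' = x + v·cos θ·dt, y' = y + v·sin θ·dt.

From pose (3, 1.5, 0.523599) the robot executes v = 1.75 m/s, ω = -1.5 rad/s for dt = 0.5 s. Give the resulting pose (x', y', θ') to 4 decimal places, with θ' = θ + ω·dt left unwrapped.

θ' = 0.5236 + -1.5·0.5 = -0.2264
R = v/ω = 1.75/-1.5 = -1.1667
x' = 3 + -1.1667·(sin -0.2264 − sin 0.5236) = 3.8452
y' = 1.5 − -1.1667·(cos -0.2264 − cos 0.5236) = 1.6265

(3.8452, 1.6265, -0.2264)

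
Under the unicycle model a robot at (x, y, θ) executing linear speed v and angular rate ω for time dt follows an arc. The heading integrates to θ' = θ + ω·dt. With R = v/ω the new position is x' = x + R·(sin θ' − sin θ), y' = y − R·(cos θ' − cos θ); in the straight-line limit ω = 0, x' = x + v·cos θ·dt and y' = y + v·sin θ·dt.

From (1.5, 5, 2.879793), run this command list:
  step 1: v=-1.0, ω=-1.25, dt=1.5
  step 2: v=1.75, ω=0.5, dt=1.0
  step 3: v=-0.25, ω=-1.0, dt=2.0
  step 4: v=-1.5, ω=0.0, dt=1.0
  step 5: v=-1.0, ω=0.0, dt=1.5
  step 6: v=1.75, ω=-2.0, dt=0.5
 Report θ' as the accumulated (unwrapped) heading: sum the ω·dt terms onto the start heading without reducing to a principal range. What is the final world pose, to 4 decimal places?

(-0.0448, 5.9627, -1.4952)

step 1: θ'=1.0048 (R=0.8000) → pose (1.9682, 3.7982, 1.0048)
step 2: θ'=1.5048 (R=3.5000) → pose (2.5064, 5.4443, 1.5048)
step 3: θ'=-0.4952 (R=0.2500) → pose (2.1381, 5.2408, -0.4952)
step 4: θ'=-0.4952 (straight) → pose (0.8183, 5.9537, -0.4952)
step 5: θ'=-0.4952 (straight) → pose (-0.5015, 6.6665, -0.4952)
step 6: θ'=-1.4952 (R=-0.8750) → pose (-0.0448, 5.9627, -1.4952)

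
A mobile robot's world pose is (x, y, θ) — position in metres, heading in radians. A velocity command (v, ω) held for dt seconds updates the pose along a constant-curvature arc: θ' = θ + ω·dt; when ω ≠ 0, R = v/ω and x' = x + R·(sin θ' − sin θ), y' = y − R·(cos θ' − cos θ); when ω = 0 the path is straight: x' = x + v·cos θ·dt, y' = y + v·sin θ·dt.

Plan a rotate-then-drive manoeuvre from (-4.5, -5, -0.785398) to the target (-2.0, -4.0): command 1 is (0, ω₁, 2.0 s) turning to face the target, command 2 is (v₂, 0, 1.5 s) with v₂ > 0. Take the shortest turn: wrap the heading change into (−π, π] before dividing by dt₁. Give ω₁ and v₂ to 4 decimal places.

ω₁ = 0.5830, v₂ = 1.7951

heading to target = atan2(-4−-5, -2−-4.5) = 0.3805
Δθ = wrap(0.3805 − -0.7854) = 1.1659; ω₁ = Δθ/dt₁ = 0.5830
distance = √((-2−-4.5)² + (-4−-5)²) = 2.6926; v₂ = distance/dt₂ = 1.7951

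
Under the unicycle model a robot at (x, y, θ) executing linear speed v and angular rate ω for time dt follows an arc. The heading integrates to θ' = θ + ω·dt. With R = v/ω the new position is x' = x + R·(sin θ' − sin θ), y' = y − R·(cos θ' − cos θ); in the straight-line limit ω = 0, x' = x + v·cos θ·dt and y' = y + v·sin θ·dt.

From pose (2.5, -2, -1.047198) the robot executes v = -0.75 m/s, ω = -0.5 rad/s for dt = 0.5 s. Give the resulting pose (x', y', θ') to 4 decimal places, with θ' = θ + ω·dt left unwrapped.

θ' = -1.0472 + -0.5·0.5 = -1.2972
R = v/ω = -0.75/-0.5 = 1.5000
x' = 2.5 + 1.5000·(sin -1.2972 − sin -1.0472) = 2.3548
y' = -2 − 1.5000·(cos -1.2972 − cos -1.0472) = -1.6553

(2.3548, -1.6553, -1.2972)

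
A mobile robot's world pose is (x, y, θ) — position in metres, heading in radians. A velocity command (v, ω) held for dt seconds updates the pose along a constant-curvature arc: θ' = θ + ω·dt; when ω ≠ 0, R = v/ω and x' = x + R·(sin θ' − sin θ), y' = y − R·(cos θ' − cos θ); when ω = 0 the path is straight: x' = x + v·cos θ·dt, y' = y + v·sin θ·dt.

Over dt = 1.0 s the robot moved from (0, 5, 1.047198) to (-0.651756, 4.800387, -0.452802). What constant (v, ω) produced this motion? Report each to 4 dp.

v = -0.7500, ω = -1.5000

Δθ = -0.452802 − 1.047198 = -1.500000
ω = Δθ/dt = -1.500000/1.0 = -1.5000
R = Δx/(sin θ' − sin θ) = 0.5000
v = R·ω = 0.5000·-1.5000 = -0.7500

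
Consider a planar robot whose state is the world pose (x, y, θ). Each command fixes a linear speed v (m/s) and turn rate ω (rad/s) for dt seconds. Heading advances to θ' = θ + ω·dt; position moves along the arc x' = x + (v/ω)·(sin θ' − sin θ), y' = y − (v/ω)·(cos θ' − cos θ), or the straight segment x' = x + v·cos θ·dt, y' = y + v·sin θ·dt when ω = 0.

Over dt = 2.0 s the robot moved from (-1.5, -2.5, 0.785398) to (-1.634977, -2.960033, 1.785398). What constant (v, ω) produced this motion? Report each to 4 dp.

v = -0.2500, ω = 0.5000

Δθ = 1.785398 − 0.785398 = 1.000000
ω = Δθ/dt = 1.000000/2.0 = 0.5000
R = −Δy/(cos θ' − cos θ) = -0.5000
v = R·ω = -0.5000·0.5000 = -0.2500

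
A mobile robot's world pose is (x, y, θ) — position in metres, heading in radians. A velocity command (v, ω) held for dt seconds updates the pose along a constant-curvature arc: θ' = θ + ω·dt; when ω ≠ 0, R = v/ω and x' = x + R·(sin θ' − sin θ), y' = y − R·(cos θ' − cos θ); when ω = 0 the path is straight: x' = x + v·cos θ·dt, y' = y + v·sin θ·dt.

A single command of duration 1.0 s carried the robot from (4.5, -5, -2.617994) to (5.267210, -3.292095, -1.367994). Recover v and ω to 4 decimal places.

v = -2.0000, ω = 1.2500

Δθ = -1.367994 − -2.617994 = 1.250000
ω = Δθ/dt = 1.250000/1.0 = 1.2500
R = −Δy/(cos θ' − cos θ) = -1.6000
v = R·ω = -1.6000·1.2500 = -2.0000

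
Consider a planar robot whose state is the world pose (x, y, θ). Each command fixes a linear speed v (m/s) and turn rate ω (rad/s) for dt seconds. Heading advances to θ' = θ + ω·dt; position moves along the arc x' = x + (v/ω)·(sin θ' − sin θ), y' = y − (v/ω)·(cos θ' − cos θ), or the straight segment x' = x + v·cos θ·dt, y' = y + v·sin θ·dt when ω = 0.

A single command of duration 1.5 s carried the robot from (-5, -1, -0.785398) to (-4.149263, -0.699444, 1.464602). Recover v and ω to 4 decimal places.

Δθ = 1.464602 − -0.785398 = 2.250000
ω = Δθ/dt = 2.250000/1.5 = 1.5000
R = Δx/(sin θ' − sin θ) = 0.5000
v = R·ω = 0.5000·1.5000 = 0.7500

v = 0.7500, ω = 1.5000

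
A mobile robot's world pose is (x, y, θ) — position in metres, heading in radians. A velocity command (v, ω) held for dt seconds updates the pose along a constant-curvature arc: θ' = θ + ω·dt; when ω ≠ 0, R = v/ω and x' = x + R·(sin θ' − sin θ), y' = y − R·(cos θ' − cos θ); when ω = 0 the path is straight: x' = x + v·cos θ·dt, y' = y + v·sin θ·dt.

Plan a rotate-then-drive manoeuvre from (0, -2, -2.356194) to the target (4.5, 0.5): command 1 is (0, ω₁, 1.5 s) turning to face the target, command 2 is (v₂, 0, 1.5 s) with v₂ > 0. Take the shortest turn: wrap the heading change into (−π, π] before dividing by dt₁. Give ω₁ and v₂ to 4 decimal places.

heading to target = atan2(0.5−-2, 4.5−0) = 0.5071
Δθ = wrap(0.5071 − -2.3562) = 2.8633; ω₁ = Δθ/dt₁ = 1.9089
distance = √((4.5−0)² + (0.5−-2)²) = 5.1478; v₂ = distance/dt₂ = 3.4319

ω₁ = 1.9089, v₂ = 3.4319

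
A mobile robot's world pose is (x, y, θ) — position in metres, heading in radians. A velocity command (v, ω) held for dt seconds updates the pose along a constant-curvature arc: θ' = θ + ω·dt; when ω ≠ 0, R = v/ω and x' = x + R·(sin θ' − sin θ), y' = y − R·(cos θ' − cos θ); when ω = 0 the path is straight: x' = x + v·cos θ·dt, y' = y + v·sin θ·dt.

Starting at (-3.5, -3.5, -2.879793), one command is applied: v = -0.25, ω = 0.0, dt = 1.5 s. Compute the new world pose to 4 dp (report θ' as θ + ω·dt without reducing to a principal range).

(-3.1378, -3.4029, -2.8798)

θ' = -2.8798 + 0.0·1.5 = -2.8798
ω = 0 → straight: x' = -3.5 + -0.25·cos(-2.8798)·1.5 = -3.1378
y' = -3.5 + -0.25·sin(-2.8798)·1.5 = -3.4029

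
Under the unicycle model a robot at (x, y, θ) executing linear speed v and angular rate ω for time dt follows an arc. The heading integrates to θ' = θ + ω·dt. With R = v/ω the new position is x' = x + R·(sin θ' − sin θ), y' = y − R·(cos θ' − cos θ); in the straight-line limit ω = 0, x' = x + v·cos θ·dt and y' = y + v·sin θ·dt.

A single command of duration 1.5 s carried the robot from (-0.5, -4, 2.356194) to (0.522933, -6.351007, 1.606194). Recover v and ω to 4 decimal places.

Δθ = 1.606194 − 2.356194 = -0.750000
ω = Δθ/dt = -0.750000/1.5 = -0.5000
R = −Δy/(cos θ' − cos θ) = 3.5000
v = R·ω = 3.5000·-0.5000 = -1.7500

v = -1.7500, ω = -0.5000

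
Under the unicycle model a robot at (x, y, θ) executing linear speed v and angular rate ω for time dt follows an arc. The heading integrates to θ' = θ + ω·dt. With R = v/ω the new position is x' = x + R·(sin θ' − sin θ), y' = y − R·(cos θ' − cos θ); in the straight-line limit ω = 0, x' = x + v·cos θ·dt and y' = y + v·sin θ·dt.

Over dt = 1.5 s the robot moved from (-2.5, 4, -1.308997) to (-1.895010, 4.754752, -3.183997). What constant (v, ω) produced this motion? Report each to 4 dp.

v = -0.7500, ω = -1.2500

Δθ = -3.183997 − -1.308997 = -1.875000
ω = Δθ/dt = -1.875000/1.5 = -1.2500
R = −Δy/(cos θ' − cos θ) = 0.6000
v = R·ω = 0.6000·-1.2500 = -0.7500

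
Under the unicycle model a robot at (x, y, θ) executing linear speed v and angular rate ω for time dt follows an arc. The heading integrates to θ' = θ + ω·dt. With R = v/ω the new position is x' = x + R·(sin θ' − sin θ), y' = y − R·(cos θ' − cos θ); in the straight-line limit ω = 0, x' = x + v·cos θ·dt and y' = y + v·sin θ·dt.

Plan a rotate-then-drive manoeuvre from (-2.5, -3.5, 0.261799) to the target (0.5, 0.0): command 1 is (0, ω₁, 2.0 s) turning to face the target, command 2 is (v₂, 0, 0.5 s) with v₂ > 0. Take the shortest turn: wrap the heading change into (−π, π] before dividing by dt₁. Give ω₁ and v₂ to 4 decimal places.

heading to target = atan2(0−-3.5, 0.5−-2.5) = 0.8622
Δθ = wrap(0.8622 − 0.2618) = 0.6004; ω₁ = Δθ/dt₁ = 0.3002
distance = √((0.5−-2.5)² + (0−-3.5)²) = 4.6098; v₂ = distance/dt₂ = 9.2195

ω₁ = 0.3002, v₂ = 9.2195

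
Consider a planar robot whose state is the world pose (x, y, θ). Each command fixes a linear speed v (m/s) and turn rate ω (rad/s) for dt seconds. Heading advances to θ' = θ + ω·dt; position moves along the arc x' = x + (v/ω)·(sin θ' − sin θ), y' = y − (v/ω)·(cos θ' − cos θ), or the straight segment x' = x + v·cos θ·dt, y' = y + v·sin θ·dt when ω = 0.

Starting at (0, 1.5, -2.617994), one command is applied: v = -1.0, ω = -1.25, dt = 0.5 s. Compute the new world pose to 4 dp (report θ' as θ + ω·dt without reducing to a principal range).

θ' = -2.6180 + -1.25·0.5 = -3.2430
R = v/ω = -1.0/-1.25 = 0.8000
x' = 0 + 0.8000·(sin -3.2430 − sin -2.6180) = 0.4810
y' = 1.5 − 0.8000·(cos -3.2430 − cos -2.6180) = 1.6031

(0.4810, 1.6031, -3.2430)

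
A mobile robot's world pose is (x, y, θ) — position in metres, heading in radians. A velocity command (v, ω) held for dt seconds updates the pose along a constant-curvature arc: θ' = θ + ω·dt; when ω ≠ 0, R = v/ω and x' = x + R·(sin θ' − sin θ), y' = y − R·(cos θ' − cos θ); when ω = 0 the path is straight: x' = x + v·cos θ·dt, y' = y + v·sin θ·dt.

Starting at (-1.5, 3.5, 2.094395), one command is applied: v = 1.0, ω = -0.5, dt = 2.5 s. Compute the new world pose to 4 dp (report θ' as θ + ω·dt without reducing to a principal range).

θ' = 2.0944 + -0.5·2.5 = 0.8444
R = v/ω = 1.0/-0.5 = -2.0000
x' = -1.5 + -2.0000·(sin 0.8444 − sin 2.0944) = -1.2631
y' = 3.5 − -2.0000·(cos 0.8444 − cos 2.0944) = 5.8284

(-1.2631, 5.8284, 0.8444)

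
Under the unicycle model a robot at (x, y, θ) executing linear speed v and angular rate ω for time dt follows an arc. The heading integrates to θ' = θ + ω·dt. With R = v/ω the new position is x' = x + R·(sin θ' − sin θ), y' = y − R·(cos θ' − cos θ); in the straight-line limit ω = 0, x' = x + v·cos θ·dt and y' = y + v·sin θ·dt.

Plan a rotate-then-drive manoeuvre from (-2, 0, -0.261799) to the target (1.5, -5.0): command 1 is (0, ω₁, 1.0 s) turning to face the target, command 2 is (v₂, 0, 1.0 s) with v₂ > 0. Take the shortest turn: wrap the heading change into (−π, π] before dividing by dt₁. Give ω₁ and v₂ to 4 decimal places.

heading to target = atan2(-5−0, 1.5−-2) = -0.9601
Δθ = wrap(-0.9601 − -0.2618) = -0.6983; ω₁ = Δθ/dt₁ = -0.6983
distance = √((1.5−-2)² + (-5−0)²) = 6.1033; v₂ = distance/dt₂ = 6.1033

ω₁ = -0.6983, v₂ = 6.1033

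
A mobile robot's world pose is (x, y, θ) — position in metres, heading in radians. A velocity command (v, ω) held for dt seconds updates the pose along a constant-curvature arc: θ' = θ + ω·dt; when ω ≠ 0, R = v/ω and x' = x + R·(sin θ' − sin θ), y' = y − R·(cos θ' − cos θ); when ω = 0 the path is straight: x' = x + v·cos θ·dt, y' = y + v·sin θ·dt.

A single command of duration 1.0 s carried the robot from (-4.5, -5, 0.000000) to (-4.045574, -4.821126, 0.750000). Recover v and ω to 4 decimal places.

v = 0.5000, ω = 0.7500

Δθ = 0.750000 − 0.000000 = 0.750000
ω = Δθ/dt = 0.750000/1.0 = 0.7500
R = Δx/(sin θ' − sin θ) = 0.6667
v = R·ω = 0.6667·0.7500 = 0.5000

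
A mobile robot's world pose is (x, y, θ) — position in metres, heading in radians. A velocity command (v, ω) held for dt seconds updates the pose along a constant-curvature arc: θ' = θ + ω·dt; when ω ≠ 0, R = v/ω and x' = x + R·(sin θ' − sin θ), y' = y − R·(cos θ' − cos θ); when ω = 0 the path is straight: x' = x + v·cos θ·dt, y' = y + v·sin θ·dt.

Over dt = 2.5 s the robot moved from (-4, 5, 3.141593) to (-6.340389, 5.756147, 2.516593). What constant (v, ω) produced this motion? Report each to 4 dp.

v = 1.0000, ω = -0.2500

Δθ = 2.516593 − 3.141593 = -0.625000
ω = Δθ/dt = -0.625000/2.5 = -0.2500
R = Δx/(sin θ' − sin θ) = -4.0000
v = R·ω = -4.0000·-0.2500 = 1.0000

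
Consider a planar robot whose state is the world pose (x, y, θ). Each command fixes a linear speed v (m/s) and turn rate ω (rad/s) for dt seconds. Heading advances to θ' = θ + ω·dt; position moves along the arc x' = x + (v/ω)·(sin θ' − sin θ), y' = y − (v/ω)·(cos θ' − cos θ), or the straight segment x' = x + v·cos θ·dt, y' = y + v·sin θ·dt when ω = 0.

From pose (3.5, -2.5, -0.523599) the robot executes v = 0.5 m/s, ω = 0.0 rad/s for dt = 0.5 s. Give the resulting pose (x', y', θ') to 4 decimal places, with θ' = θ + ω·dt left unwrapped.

θ' = -0.5236 + 0.0·0.5 = -0.5236
ω = 0 → straight: x' = 3.5 + 0.5·cos(-0.5236)·0.5 = 3.7165
y' = -2.5 + 0.5·sin(-0.5236)·0.5 = -2.6250

(3.7165, -2.6250, -0.5236)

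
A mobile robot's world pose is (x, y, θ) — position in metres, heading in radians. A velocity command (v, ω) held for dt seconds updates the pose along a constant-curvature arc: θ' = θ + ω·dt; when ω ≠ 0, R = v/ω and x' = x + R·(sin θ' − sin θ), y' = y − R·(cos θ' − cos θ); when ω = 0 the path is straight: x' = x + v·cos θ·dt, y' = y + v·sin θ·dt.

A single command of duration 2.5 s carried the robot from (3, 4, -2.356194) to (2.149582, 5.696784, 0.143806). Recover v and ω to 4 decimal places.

Δθ = 0.143806 − -2.356194 = 2.500000
ω = Δθ/dt = 2.500000/2.5 = 1.0000
R = −Δy/(cos θ' − cos θ) = -1.0000
v = R·ω = -1.0000·1.0000 = -1.0000

v = -1.0000, ω = 1.0000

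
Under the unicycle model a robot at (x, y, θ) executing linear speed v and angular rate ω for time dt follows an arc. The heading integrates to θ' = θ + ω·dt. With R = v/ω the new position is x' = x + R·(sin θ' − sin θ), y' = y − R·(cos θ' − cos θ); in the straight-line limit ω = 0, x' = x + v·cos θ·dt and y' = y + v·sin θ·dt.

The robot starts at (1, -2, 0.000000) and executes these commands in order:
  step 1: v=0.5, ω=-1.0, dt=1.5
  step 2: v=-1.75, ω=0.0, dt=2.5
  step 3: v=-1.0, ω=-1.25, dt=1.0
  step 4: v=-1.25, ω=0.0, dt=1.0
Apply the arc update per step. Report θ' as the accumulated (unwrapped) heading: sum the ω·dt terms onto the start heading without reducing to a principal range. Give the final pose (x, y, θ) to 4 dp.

(2.8373, 3.1725, -2.7500)

step 1: θ'=-1.5000 (R=-0.5000) → pose (1.4987, -2.4646, -1.5000)
step 2: θ'=-1.5000 (straight) → pose (1.1893, 1.8994, -1.5000)
step 3: θ'=-2.7500 (R=0.8000) → pose (1.6819, 2.6954, -2.7500)
step 4: θ'=-2.7500 (straight) → pose (2.8373, 3.1725, -2.7500)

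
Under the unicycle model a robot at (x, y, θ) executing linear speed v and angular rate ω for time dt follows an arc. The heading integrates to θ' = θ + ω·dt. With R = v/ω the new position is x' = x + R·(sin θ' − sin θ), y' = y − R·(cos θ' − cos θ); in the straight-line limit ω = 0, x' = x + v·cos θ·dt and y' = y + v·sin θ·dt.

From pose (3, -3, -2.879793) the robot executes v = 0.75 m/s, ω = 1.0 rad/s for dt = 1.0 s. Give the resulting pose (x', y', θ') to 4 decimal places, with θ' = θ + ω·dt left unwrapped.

θ' = -2.8798 + 1.0·1.0 = -1.8798
R = v/ω = 0.75/1.0 = 0.7500
x' = 3 + 0.7500·(sin -1.8798 − sin -2.8798) = 2.4796
y' = -3 − 0.7500·(cos -1.8798 − cos -2.8798) = -3.4964

(2.4796, -3.4964, -1.8798)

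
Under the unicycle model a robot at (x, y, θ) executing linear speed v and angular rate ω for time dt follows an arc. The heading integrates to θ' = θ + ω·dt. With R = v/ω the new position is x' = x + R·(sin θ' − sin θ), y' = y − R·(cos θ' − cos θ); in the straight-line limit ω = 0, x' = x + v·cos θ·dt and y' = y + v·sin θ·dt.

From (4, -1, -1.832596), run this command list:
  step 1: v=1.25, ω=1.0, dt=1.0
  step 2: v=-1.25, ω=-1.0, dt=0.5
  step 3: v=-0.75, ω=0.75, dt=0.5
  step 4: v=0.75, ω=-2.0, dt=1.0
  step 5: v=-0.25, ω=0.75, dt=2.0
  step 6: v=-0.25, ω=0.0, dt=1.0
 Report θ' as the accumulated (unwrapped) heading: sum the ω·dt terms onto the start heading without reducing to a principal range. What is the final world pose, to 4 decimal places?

(3.8427, -1.2497, -1.4576)

step 1: θ'=-0.8326 (R=1.2500) → pose (4.2828, -2.1647, -0.8326)
step 2: θ'=-1.3326 (R=1.2500) → pose (3.9927, -1.6185, -1.3326)
step 3: θ'=-0.9576 (R=-1.0000) → pose (3.8387, -1.2789, -0.9576)
step 4: θ'=-2.9576 (R=-0.3750) → pose (3.6007, -1.8634, -2.9576)
step 5: θ'=-1.4576 (R=-0.3333) → pose (3.8709, -1.4981, -1.4576)
step 6: θ'=-1.4576 (straight) → pose (3.8427, -1.2497, -1.4576)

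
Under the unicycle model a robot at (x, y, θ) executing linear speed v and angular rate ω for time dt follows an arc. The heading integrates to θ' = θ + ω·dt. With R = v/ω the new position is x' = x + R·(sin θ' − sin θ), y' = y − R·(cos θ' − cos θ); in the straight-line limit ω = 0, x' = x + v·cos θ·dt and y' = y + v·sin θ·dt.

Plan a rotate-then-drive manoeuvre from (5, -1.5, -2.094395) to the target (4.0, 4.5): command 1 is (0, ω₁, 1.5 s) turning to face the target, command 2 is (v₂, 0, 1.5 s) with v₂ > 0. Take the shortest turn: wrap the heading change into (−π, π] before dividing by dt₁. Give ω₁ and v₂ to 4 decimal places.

heading to target = atan2(4.5−-1.5, 4−5) = 1.7359
Δθ = wrap(1.7359 − -2.0944) = -2.4528; ω₁ = Δθ/dt₁ = -1.6352
distance = √((4−5)² + (4.5−-1.5)²) = 6.0828; v₂ = distance/dt₂ = 4.0552

ω₁ = -1.6352, v₂ = 4.0552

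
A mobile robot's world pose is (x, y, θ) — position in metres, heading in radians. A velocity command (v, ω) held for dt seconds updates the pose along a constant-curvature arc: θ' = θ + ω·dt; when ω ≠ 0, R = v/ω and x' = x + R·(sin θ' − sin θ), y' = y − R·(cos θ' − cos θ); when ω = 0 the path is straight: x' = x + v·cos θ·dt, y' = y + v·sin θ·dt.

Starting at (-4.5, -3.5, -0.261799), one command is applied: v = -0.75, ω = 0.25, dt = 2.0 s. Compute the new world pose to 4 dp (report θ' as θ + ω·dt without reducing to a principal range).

(-5.9843, -3.4825, 0.2382)

θ' = -0.2618 + 0.25·2.0 = 0.2382
R = v/ω = -0.75/0.25 = -3.0000
x' = -4.5 + -3.0000·(sin 0.2382 − sin -0.2618) = -5.9843
y' = -3.5 − -3.0000·(cos 0.2382 − cos -0.2618) = -3.4825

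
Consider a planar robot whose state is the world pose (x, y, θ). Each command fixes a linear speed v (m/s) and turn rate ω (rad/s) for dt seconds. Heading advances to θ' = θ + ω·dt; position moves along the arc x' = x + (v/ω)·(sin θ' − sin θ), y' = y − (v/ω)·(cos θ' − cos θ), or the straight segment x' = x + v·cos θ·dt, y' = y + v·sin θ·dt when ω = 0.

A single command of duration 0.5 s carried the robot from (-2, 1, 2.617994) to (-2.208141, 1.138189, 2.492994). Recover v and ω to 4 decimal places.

v = 0.5000, ω = -0.2500

Δθ = 2.492994 − 2.617994 = -0.125000
ω = Δθ/dt = -0.125000/0.5 = -0.2500
R = Δx/(sin θ' − sin θ) = -2.0000
v = R·ω = -2.0000·-0.2500 = 0.5000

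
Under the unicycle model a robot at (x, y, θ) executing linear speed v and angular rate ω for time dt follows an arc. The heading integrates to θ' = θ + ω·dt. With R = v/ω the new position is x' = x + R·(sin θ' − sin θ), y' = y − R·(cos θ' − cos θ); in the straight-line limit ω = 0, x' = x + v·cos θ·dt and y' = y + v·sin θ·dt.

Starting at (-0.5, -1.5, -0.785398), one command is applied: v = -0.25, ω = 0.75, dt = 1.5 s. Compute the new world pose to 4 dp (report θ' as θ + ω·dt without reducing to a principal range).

(-0.8467, -1.4214, 0.3396)

θ' = -0.7854 + 0.75·1.5 = 0.3396
R = v/ω = -0.25/0.75 = -0.3333
x' = -0.5 + -0.3333·(sin 0.3396 − sin -0.7854) = -0.8467
y' = -1.5 − -0.3333·(cos 0.3396 − cos -0.7854) = -1.4214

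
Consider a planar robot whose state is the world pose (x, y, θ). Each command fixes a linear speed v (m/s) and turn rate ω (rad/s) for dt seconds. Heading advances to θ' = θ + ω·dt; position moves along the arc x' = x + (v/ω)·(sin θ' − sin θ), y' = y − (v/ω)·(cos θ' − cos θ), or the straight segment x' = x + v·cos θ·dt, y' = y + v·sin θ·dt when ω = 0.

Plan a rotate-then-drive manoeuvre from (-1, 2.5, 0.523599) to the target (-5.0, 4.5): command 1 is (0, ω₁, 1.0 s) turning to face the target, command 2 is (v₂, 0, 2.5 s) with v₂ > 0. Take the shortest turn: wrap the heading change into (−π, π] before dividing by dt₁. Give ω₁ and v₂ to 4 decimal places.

heading to target = atan2(4.5−2.5, -5−-1) = 2.6779
Δθ = wrap(2.6779 − 0.5236) = 2.1543; ω₁ = Δθ/dt₁ = 2.1543
distance = √((-5−-1)² + (4.5−2.5)²) = 4.4721; v₂ = distance/dt₂ = 1.7889

ω₁ = 2.1543, v₂ = 1.7889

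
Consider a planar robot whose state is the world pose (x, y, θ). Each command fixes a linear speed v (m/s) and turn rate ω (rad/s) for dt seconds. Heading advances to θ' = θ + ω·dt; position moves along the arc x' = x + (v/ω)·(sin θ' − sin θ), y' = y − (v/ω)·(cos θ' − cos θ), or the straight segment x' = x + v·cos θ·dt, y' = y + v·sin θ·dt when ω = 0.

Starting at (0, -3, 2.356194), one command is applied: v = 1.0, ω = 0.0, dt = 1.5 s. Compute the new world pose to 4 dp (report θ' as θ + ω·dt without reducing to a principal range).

θ' = 2.3562 + 0.0·1.5 = 2.3562
ω = 0 → straight: x' = 0 + 1.0·cos(2.3562)·1.5 = -1.0607
y' = -3 + 1.0·sin(2.3562)·1.5 = -1.9393

(-1.0607, -1.9393, 2.3562)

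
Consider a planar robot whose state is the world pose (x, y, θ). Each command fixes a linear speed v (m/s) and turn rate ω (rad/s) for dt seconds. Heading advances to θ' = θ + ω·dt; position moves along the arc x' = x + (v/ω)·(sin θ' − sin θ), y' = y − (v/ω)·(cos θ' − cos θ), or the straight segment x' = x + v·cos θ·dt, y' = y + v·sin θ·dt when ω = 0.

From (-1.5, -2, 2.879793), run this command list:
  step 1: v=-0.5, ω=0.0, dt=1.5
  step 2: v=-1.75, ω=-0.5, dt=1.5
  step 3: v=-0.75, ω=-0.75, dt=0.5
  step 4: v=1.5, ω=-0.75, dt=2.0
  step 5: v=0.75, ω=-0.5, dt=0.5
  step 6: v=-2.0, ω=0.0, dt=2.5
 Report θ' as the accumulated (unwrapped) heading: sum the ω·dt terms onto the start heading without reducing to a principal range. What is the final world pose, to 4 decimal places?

(-1.7457, -1.7403, 0.0048)

step 1: θ'=2.8798 (straight) → pose (-0.7756, -2.1941, 2.8798)
step 2: θ'=2.1298 (R=3.5000) → pose (1.2858, -3.7187, 2.1298)
step 3: θ'=1.7548 (R=1.0000) → pose (1.4212, -4.0661, 1.7548)
step 4: θ'=0.2548 (R=-2.0000) → pose (2.8833, -1.7647, 0.2548)
step 5: θ'=0.0048 (R=-1.5000) → pose (3.2542, -1.7163, 0.0048)
step 6: θ'=0.0048 (straight) → pose (-1.7457, -1.7403, 0.0048)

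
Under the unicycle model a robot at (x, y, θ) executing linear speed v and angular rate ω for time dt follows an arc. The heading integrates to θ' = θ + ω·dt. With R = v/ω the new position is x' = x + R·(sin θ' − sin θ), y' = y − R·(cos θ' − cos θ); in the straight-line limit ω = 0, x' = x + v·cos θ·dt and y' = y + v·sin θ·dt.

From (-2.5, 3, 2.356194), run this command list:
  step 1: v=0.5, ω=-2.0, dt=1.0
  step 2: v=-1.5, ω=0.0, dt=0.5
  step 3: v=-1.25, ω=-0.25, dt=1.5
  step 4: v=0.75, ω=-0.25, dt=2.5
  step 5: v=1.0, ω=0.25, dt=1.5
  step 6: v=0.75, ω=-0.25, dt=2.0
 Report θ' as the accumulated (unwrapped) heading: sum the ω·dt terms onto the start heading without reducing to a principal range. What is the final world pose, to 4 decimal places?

(-0.5788, 0.8434, -0.7688)

step 1: θ'=0.3562 (R=-0.2500) → pose (-2.4104, 3.4111, 0.3562)
step 2: θ'=0.3562 (straight) → pose (-3.1133, 3.1496, 0.3562)
step 3: θ'=-0.0188 (R=5.0000) → pose (-4.9509, 2.8366, -0.0188)
step 4: θ'=-0.6438 (R=-3.0000) → pose (-3.2066, 2.2366, -0.6438)
step 5: θ'=-0.2688 (R=4.0000) → pose (-1.8679, 1.5795, -0.2688)
step 6: θ'=-0.7688 (R=-3.0000) → pose (-0.5788, 0.8434, -0.7688)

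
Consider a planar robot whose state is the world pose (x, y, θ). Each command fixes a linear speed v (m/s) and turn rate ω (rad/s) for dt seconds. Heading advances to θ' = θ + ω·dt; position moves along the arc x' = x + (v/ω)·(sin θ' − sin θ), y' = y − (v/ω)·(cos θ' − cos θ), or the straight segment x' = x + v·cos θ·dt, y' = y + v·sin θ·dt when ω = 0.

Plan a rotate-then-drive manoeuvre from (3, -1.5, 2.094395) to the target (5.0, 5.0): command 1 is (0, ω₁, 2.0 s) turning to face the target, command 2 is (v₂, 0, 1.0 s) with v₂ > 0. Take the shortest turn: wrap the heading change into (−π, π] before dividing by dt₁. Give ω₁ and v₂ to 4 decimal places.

heading to target = atan2(5−-1.5, 5−3) = 1.2723
Δθ = wrap(1.2723 − 2.0944) = -0.8221; ω₁ = Δθ/dt₁ = -0.4110
distance = √((5−3)² + (5−-1.5)²) = 6.8007; v₂ = distance/dt₂ = 6.8007

ω₁ = -0.4110, v₂ = 6.8007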